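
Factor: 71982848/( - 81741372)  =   - 2^6*3^(- 1 ) * 7^1 * 17^( - 1) *29^( - 1) * 41^ (-1) * 337^( - 1) * 40169^1 = - 17995712/20435343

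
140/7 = 20 =20.00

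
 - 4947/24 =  - 1649/8 = - 206.12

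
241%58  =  9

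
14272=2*7136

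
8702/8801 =8702/8801  =  0.99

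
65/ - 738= - 65/738= - 0.09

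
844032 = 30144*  28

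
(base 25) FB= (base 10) 386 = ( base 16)182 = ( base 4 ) 12002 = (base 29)d9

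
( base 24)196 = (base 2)1100011110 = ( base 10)798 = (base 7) 2220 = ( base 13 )495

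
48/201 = 16/67 = 0.24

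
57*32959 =1878663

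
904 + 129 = 1033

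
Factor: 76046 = 2^1*47^1*809^1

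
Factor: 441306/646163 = 2^1 * 3^2 * 7^(  -  2 )*13187^( - 1 )*24517^1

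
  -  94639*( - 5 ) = 473195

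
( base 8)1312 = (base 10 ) 714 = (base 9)873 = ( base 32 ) MA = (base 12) 4b6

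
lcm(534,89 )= 534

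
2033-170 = 1863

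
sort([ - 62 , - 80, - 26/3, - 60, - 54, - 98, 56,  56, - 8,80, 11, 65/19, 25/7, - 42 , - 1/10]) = [ - 98, - 80, - 62, - 60,-54, - 42, - 26/3, - 8, -1/10 , 65/19, 25/7, 11,  56,56, 80]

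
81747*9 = 735723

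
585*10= 5850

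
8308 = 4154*2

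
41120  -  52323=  -11203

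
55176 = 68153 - 12977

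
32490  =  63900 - 31410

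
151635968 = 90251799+61384169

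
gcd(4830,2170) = 70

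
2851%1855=996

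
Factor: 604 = 2^2 * 151^1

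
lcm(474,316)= 948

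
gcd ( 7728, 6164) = 92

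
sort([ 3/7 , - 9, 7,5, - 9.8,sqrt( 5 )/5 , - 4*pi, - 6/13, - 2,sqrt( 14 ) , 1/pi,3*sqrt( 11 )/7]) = [-4*pi, - 9.8, - 9,-2,- 6/13 , 1/pi,3/7,sqrt(5)/5, 3* sqrt( 11)/7,sqrt(14) , 5,7 ] 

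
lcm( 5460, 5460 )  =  5460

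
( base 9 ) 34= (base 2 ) 11111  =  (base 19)1c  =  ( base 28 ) 13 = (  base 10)31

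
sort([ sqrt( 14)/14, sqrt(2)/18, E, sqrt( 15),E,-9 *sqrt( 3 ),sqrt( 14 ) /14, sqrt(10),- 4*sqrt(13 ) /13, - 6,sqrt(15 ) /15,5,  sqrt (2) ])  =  [ - 9*sqrt ( 3 ),  -  6, -4 * sqrt( 13 )/13, sqrt(2 ) /18,sqrt( 15 ) /15,sqrt ( 14)/14, sqrt( 14)/14,sqrt(2), E , E,sqrt( 10), sqrt (15), 5 ] 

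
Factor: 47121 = 3^1*113^1 * 139^1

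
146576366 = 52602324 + 93974042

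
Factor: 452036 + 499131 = 951167= 7^1*17^1*7993^1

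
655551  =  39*16809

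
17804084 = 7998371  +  9805713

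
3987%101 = 48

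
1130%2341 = 1130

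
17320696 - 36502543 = - 19181847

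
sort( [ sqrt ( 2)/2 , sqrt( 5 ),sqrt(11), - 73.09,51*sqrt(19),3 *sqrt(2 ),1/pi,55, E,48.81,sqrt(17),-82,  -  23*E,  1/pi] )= [ - 82, - 73.09,- 23*E, 1/pi, 1/pi,sqrt(2 ) /2, sqrt(5 ),E,sqrt(  11), sqrt(17 ),3*sqrt(2 ), 48.81, 55, 51*sqrt(19)]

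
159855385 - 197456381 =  - 37600996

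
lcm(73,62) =4526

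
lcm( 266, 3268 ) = 22876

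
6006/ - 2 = -3003/1 = -  3003.00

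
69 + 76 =145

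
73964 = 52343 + 21621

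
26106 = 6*4351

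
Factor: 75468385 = 5^1*71^1*212587^1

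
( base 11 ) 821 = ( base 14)50B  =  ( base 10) 991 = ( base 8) 1737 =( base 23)1k2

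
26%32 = 26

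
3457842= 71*48702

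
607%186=49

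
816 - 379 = 437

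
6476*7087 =45895412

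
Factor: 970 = 2^1*5^1*97^1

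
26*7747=201422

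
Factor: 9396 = 2^2*3^4*29^1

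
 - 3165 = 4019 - 7184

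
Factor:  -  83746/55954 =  - 41873/27977 = - 13^1*101^( - 1)*277^( - 1)*3221^1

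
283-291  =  -8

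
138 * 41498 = 5726724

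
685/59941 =685/59941  =  0.01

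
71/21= 71/21 = 3.38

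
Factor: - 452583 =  - 3^2*50287^1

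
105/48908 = 105/48908 = 0.00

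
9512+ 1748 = 11260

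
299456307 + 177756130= 477212437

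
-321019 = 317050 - 638069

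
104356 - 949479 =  - 845123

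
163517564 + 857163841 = 1020681405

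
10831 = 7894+2937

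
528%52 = 8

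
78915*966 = 76231890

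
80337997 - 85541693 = -5203696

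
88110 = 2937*30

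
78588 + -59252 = 19336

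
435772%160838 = 114096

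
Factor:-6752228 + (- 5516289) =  - 2137^1*5741^1 = -12268517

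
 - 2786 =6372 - 9158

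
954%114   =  42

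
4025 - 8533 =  -4508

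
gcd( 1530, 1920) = 30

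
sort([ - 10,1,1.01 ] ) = [ -10 , 1,1.01] 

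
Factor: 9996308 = 2^2  *7^1*229^1*1559^1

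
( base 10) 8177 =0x1FF1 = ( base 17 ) 1b50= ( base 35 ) 6nm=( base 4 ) 1333301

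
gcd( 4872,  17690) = 58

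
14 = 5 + 9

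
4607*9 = 41463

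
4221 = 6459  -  2238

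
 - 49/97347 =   -  1 + 97298/97347 =- 0.00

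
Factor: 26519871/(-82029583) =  - 3^1*7^1 * 1262851^1*82029583^( - 1) 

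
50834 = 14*3631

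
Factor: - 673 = -673^1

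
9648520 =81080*119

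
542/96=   5+31/48 = 5.65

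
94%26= 16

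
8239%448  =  175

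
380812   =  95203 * 4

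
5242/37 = 5242/37 = 141.68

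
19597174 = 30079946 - 10482772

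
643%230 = 183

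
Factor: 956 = 2^2*239^1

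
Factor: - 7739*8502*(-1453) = 2^1*3^1*13^1*71^1*109^2*1453^1 = 95603009034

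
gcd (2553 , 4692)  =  69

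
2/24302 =1/12151 = 0.00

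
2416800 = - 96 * (-25175 )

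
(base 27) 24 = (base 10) 58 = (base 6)134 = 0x3A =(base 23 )2c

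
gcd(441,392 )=49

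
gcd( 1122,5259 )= 3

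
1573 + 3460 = 5033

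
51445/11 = 4676 + 9/11= 4676.82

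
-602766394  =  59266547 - 662032941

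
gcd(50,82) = 2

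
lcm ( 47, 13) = 611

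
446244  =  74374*6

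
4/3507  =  4/3507 = 0.00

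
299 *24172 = 7227428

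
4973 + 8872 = 13845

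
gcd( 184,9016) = 184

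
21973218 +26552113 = 48525331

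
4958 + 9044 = 14002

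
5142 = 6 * 857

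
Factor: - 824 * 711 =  - 2^3 *3^2*79^1*103^1 = - 585864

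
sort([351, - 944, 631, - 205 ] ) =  [ - 944, - 205, 351,  631 ] 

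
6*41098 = 246588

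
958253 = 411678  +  546575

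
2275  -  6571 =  - 4296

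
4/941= 4/941 = 0.00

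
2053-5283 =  - 3230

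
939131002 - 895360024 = 43770978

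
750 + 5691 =6441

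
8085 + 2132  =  10217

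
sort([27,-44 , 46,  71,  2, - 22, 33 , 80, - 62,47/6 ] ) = [ - 62 , - 44, - 22, 2, 47/6 , 27, 33,46, 71, 80 ] 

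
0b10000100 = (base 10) 132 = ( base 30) 4c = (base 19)6I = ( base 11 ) 110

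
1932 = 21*92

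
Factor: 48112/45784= 62/59 = 2^1*31^1 * 59^(-1)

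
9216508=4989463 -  - 4227045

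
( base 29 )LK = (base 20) 1B9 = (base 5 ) 10004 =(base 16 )275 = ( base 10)629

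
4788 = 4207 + 581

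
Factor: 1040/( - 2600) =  - 2/5  =  - 2^1*5^( - 1)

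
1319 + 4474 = 5793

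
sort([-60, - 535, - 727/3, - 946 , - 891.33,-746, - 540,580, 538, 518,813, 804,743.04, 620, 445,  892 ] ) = [ - 946 , - 891.33, - 746, - 540, - 535, - 727/3, - 60, 445, 518,538,580, 620, 743.04,  804,  813,892 ]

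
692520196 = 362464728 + 330055468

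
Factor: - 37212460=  - 2^2 * 5^1*107^1 * 17389^1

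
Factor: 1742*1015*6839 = 12092241070 = 2^1*5^1 * 7^2  *  13^1*29^1 * 67^1*977^1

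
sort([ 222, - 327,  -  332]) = [ - 332,-327, 222 ] 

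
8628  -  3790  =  4838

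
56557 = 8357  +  48200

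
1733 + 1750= 3483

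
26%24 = 2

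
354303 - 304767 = 49536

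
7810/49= 159+19/49  =  159.39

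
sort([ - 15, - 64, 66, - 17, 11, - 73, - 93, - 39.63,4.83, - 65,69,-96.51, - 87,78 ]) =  [ - 96.51, - 93, - 87, - 73,-65, - 64, - 39.63, - 17, - 15,4.83,11,66,69, 78]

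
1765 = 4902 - 3137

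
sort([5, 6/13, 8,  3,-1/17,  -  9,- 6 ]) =[ - 9, - 6,-1/17,6/13,3, 5,8]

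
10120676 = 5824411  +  4296265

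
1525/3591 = 1525/3591 = 0.42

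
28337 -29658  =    -  1321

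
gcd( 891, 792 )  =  99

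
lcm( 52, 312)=312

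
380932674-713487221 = - 332554547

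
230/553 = 230/553 = 0.42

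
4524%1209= 897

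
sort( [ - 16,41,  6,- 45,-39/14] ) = [ - 45, - 16, - 39/14, 6,41 ]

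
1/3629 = 1/3629 =0.00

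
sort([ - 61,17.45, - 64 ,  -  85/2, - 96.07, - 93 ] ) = [ - 96.07, - 93 , - 64, - 61, - 85/2,17.45] 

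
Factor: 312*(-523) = - 2^3*3^1 *13^1*523^1 =- 163176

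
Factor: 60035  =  5^1*12007^1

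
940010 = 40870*23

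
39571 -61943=-22372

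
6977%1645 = 397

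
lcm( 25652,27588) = 1462164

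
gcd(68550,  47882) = 2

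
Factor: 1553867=7^1*47^1*4723^1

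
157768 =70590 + 87178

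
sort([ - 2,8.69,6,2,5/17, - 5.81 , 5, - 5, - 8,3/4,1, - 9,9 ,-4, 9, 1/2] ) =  [ - 9,  -  8, -5.81, - 5, - 4, - 2 , 5/17,1/2,3/4,1,2,5,6,8.69,9, 9]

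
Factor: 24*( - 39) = -936 = -2^3*3^2*13^1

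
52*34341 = 1785732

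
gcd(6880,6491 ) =1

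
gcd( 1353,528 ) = 33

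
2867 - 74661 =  - 71794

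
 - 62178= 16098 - 78276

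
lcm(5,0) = 0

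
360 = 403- 43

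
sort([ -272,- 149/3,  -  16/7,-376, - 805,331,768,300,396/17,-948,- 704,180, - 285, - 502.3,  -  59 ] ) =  [ - 948,-805,-704,-502.3,-376, - 285, - 272,- 59, - 149/3,- 16/7, 396/17, 180,300 , 331 , 768] 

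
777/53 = 777/53 = 14.66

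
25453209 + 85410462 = 110863671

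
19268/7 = 19268/7 = 2752.57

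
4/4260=1/1065 = 0.00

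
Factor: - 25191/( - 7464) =27/8 = 2^( - 3)*3^3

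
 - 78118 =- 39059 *2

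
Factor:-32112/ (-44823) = 2^4*3^1 * 67^( - 1 ) = 48/67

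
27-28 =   -  1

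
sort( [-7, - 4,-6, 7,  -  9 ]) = [  -  9,-7,-6,-4, 7 ]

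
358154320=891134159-532979839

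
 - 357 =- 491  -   - 134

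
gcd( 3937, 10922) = 127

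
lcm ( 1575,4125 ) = 86625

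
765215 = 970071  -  204856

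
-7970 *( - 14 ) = 111580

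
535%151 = 82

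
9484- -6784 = 16268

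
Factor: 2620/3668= 5/7= 5^1*7^( - 1) 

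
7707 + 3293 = 11000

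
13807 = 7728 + 6079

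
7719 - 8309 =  - 590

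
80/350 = 8/35 = 0.23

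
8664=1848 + 6816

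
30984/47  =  30984/47 = 659.23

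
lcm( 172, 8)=344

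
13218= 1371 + 11847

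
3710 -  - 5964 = 9674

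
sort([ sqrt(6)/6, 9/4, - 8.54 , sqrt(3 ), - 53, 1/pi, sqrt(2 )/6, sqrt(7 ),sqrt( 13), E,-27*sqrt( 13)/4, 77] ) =[ - 53,-27*sqrt( 13 ) /4,  -  8.54, sqrt( 2 )/6, 1/pi  ,  sqrt(6) /6, sqrt(3 ),9/4,sqrt(7), E,sqrt(13),77 ]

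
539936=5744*94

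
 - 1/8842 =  - 1/8842= -0.00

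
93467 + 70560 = 164027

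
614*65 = 39910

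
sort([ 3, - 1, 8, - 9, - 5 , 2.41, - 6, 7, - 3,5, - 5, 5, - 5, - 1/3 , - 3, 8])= [ - 9, - 6, - 5, - 5, - 5,  -  3, - 3, - 1, -1/3,2.41,  3, 5, 5, 7, 8, 8]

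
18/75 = 6/25 = 0.24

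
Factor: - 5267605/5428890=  - 2^( -1) *3^( - 3)*7^1*20107^( - 1 ) * 150503^1=- 1053521/1085778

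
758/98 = 379/49 = 7.73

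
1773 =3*591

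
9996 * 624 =6237504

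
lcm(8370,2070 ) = 192510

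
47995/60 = 9599/12 = 799.92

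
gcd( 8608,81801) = 1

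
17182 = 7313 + 9869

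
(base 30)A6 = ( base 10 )306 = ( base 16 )132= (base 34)90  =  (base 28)AQ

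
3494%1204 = 1086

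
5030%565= 510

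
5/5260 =1/1052 =0.00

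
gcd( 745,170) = 5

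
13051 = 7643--5408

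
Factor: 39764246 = 2^1*  233^1*85331^1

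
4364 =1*4364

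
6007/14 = 429 + 1/14 = 429.07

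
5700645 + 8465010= 14165655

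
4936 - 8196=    - 3260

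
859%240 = 139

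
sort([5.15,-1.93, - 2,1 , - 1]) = [ - 2, - 1.93, - 1,  1, 5.15 ]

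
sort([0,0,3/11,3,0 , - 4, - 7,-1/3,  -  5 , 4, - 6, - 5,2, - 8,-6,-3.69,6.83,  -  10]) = [ - 10, - 8,  -  7, - 6 , - 6, - 5, - 5, - 4, - 3.69, - 1/3,0, 0, 0,  3/11,2,  3, 4,6.83]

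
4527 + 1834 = 6361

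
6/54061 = 6/54061 = 0.00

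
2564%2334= 230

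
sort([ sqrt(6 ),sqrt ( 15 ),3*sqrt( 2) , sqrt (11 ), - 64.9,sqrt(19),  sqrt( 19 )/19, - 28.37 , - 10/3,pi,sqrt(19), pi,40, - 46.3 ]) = [ - 64.9,- 46.3, - 28.37, - 10/3,sqrt( 19 ) /19,sqrt (6 ),  pi,pi,sqrt( 11), sqrt( 15 ),3*sqrt( 2),sqrt(19 ),sqrt ( 19),  40 ]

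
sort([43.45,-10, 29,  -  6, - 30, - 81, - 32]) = [-81, - 32, - 30, - 10,-6, 29, 43.45]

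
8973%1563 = 1158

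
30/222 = 5/37 = 0.14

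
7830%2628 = 2574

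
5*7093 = 35465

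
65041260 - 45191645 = 19849615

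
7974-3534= 4440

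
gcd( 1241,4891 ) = 73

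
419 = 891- 472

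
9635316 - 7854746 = 1780570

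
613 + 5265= 5878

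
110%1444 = 110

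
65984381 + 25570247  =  91554628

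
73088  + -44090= 28998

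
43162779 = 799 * 54021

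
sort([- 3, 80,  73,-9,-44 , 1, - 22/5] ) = [ - 44,  -  9,  -  22/5, - 3,1, 73 , 80]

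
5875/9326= 5875/9326 = 0.63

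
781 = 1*781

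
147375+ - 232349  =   - 84974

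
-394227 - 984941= -1379168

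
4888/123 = 39 + 91/123 = 39.74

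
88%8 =0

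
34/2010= 17/1005 = 0.02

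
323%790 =323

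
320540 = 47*6820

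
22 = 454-432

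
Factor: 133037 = 173^1  *  769^1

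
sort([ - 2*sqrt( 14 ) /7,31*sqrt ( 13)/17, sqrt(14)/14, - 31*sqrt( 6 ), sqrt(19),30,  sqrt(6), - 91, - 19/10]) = [ - 91, - 31*sqrt(6), - 19/10, - 2*sqrt(14)/7, sqrt(14 )/14, sqrt(6 ), sqrt(19) , 31*sqrt( 13)/17, 30]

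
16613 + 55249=71862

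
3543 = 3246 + 297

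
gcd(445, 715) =5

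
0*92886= 0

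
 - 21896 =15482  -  37378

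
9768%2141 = 1204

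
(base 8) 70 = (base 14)40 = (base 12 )48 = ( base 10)56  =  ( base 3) 2002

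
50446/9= 50446/9= 5605.11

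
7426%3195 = 1036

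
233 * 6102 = 1421766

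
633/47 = 633/47 = 13.47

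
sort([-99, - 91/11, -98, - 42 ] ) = [ - 99,-98,-42, - 91/11 ]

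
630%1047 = 630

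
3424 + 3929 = 7353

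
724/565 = 1 + 159/565 = 1.28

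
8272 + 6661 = 14933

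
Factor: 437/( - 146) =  - 2^( - 1 )*19^1*23^1*73^( - 1 )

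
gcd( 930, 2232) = 186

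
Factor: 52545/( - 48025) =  - 3^1*5^( - 1 )* 17^( - 1)*31^1  =  - 93/85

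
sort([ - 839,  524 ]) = [-839, 524 ] 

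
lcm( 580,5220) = 5220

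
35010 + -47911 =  - 12901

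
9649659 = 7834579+1815080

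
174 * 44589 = 7758486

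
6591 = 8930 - 2339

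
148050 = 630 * 235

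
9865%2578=2131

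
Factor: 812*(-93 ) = - 2^2*3^1*7^1*29^1 * 31^1 =- 75516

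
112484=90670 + 21814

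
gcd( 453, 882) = 3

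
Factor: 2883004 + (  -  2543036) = 339968 = 2^12 * 83^1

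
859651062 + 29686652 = 889337714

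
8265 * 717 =5926005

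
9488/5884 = 1 + 901/1471 = 1.61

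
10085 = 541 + 9544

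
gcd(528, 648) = 24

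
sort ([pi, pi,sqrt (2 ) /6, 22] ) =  [ sqrt(2 )/6, pi , pi, 22]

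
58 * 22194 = 1287252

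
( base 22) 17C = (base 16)28A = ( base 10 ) 650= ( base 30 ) LK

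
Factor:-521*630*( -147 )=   48249810=2^1*3^3*5^1*7^3*521^1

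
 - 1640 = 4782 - 6422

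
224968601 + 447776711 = 672745312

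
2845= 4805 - 1960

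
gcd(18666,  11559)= 3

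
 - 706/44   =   - 17+ 21/22 = - 16.05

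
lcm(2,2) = 2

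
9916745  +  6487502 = 16404247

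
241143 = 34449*7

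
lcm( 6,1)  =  6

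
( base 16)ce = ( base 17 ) C2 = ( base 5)1311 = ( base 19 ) AG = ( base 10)206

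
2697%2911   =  2697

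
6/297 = 2/99 = 0.02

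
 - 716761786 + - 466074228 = -1182836014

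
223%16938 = 223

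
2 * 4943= 9886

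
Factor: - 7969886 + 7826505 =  - 143381 = -7^1*20483^1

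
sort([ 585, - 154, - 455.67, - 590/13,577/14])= [ - 455.67, - 154, - 590/13, 577/14,585]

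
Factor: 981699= 3^1 * 17^1*19249^1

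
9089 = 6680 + 2409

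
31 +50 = 81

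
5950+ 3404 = 9354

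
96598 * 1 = 96598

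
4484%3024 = 1460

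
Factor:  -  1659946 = -2^1*47^1*17659^1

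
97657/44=2219 + 21/44 = 2219.48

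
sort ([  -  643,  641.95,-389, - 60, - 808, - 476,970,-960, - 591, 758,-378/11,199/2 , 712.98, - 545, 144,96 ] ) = [ -960, - 808,-643, - 591, - 545, - 476, - 389, - 60, - 378/11,96, 199/2,  144,641.95,712.98, 758, 970]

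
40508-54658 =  - 14150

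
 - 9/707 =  - 1+ 698/707= -0.01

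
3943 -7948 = -4005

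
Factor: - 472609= - 293^1*1613^1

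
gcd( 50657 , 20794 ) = 1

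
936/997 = 936/997 = 0.94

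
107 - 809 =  - 702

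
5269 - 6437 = - 1168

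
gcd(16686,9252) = 18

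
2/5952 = 1/2976= 0.00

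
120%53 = 14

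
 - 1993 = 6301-8294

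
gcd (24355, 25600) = 5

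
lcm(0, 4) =0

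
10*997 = 9970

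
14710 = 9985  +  4725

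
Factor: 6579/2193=3^1 = 3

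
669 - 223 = 446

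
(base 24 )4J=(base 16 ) 73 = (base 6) 311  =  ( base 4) 1303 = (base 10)115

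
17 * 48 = 816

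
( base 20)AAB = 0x1073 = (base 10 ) 4211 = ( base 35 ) 3FB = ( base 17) E9C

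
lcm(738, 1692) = 69372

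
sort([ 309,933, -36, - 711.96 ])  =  [ - 711.96 ,-36,309,933]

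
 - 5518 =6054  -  11572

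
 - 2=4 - 6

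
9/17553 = 3/5851 = 0.00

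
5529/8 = 5529/8 =691.12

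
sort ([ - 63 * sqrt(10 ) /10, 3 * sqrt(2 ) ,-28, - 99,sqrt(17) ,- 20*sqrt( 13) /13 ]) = [ - 99,-28, - 63*sqrt(10 )/10, - 20*sqrt(13 ) /13,sqrt( 17 ), 3*sqrt(2) ]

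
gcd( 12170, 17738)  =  2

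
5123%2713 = 2410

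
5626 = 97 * 58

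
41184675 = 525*78447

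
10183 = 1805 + 8378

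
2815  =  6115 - 3300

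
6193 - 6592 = -399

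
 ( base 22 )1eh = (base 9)1088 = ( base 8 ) 1451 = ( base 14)41B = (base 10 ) 809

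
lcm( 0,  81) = 0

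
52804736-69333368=  -  16528632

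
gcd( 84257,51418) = 1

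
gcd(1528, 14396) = 4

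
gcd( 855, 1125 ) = 45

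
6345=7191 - 846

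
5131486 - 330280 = 4801206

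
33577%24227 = 9350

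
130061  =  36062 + 93999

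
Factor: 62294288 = 2^4*7^3 *11351^1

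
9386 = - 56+9442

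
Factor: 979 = 11^1 * 89^1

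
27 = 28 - 1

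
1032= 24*43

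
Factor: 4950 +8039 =12989 = 31^1*419^1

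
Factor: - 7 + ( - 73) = -80 = - 2^4*5^1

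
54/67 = 54/67 = 0.81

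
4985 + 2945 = 7930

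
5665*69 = 390885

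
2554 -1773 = 781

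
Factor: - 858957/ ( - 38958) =2^(- 1)*11^1*43^ (  -  1)*151^(-1)* 26029^1 =286319/12986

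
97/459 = 97/459 = 0.21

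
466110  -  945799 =  -  479689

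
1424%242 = 214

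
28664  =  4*7166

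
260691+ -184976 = 75715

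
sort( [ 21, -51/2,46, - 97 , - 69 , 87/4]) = [-97, - 69, - 51/2 , 21,  87/4,  46] 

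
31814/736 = 15907/368 =43.23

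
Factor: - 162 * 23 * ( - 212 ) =789912  =  2^3 * 3^4*23^1 * 53^1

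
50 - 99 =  - 49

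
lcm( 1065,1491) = 7455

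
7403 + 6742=14145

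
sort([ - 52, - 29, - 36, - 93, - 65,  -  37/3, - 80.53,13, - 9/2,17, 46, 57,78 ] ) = [ - 93, - 80.53, - 65, - 52, - 36,  -  29, - 37/3, - 9/2, 13,17, 46, 57, 78]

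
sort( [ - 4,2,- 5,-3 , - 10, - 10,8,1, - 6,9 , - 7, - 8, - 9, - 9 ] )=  [ -10,-10 , - 9, - 9, - 8,- 7, - 6, - 5, - 4, - 3,1,2,8, 9 ] 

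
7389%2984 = 1421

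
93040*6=558240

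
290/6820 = 29/682 = 0.04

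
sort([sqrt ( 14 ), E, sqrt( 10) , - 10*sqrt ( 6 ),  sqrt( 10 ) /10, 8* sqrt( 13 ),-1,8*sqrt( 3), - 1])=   [-10*sqrt( 6), - 1,-1, sqrt( 10)/10,E,sqrt( 10),sqrt( 14),8*sqrt( 3 ), 8*sqrt (13)]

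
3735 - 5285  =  -1550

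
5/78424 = 5/78424 = 0.00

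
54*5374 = 290196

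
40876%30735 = 10141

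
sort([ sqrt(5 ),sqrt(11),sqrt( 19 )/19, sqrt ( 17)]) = [sqrt( 19 )/19, sqrt ( 5 ),sqrt( 11),sqrt( 17 ) ]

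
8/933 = 8/933 = 0.01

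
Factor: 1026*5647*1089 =6309472158 = 2^1*  3^5*11^2*19^1 * 5647^1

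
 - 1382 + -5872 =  - 7254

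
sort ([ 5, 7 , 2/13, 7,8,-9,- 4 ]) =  [ - 9, - 4, 2/13, 5, 7,7, 8 ]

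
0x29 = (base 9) 45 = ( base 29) 1C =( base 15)2B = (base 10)41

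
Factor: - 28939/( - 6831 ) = 3^( - 3)*11^(-1)*23^( - 1)*43^1*673^1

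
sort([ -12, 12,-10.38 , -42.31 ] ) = [ - 42.31, - 12, - 10.38,12 ]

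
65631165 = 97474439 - 31843274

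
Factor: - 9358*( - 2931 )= 2^1*3^1* 977^1*4679^1 = 27428298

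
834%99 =42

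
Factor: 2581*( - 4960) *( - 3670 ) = 46982459200 = 2^6*5^2*29^1 * 31^1* 89^1*367^1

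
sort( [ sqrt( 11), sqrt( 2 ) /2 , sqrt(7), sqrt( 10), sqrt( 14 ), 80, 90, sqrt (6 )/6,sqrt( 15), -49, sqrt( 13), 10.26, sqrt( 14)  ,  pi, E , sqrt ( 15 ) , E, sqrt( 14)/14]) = [-49,sqrt( 14 )/14, sqrt ( 6) /6, sqrt( 2) /2, sqrt( 7 ), E,E,pi, sqrt( 10 ),sqrt( 11), sqrt( 13 ),sqrt( 14 ), sqrt( 14),sqrt ( 15 ),sqrt(15 ),  10.26 , 80, 90]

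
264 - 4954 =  - 4690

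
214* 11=2354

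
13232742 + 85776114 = 99008856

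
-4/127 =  - 1 + 123/127 = - 0.03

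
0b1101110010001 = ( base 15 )2157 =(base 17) 1772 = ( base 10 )7057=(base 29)8BA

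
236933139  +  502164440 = 739097579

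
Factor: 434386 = 2^1*43^1*5051^1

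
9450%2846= 912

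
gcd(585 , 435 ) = 15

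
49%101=49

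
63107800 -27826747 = 35281053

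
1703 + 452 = 2155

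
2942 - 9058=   -  6116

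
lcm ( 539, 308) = 2156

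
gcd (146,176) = 2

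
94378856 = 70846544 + 23532312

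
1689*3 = 5067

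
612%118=22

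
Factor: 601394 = 2^1*389^1*773^1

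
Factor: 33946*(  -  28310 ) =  - 2^2*5^1*11^1*19^1*149^1*1543^1 = -961011260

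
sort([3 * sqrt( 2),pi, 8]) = [ pi, 3*sqrt( 2), 8 ]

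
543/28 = 19 + 11/28 = 19.39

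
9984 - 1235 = 8749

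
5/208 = 5/208 =0.02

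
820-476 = 344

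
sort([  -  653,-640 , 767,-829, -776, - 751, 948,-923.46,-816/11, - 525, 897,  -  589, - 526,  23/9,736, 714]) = [-923.46,-829, -776, - 751,-653, - 640,-589 ,-526, - 525,  -  816/11,  23/9,714, 736, 767,897,948 ] 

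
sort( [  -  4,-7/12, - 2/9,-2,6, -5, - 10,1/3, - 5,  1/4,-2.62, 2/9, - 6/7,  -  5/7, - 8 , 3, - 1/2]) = [-10, - 8, - 5,- 5,-4,-2.62,-2, - 6/7, - 5/7, - 7/12, -1/2,-2/9,2/9,1/4,1/3,3, 6]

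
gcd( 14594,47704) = 2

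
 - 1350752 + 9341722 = 7990970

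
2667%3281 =2667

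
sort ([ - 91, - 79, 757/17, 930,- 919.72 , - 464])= [ - 919.72,  -  464,  -  91,  -  79, 757/17, 930]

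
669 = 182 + 487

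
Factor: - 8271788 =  - 2^2*7^3*6029^1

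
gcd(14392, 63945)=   7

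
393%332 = 61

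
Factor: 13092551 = 13092551^1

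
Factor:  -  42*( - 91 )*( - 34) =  - 129948= -2^2*3^1*7^2*13^1 * 17^1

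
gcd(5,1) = 1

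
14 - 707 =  - 693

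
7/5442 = 7/5442 = 0.00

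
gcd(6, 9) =3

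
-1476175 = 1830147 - 3306322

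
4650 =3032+1618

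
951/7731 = 317/2577 = 0.12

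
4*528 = 2112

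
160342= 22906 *7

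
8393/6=8393/6= 1398.83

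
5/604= 5/604 = 0.01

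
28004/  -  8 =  - 7001/2 = -3500.50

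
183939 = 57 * 3227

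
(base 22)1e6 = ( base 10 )798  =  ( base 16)31E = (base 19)240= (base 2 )1100011110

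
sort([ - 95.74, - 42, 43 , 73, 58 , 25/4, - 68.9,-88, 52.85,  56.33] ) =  [ - 95.74, - 88,-68.9,  -  42, 25/4,  43 , 52.85 , 56.33, 58, 73] 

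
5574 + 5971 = 11545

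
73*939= 68547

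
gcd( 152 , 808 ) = 8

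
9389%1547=107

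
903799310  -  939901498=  - 36102188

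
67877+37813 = 105690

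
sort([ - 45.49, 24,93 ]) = [ - 45.49,24, 93] 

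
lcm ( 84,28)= 84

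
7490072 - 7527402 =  - 37330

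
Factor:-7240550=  - 2^1*5^2* 179^1*809^1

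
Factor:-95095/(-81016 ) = 385/328 = 2^(-3)*5^1  *7^1*11^1*41^( - 1) 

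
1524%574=376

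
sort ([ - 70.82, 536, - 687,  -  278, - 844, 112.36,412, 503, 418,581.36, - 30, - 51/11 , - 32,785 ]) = [ - 844, - 687,-278, - 70.82, - 32 , - 30, - 51/11,112.36, 412 , 418,503,536,581.36  ,  785]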